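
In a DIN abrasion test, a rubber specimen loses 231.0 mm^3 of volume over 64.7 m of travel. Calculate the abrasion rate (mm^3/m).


Rate = volume_loss / distance
= 231.0 / 64.7
= 3.57 mm^3/m

3.57 mm^3/m


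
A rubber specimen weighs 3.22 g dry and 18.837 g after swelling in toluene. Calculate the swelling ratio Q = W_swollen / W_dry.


Q = W_swollen / W_dry
Q = 18.837 / 3.22
Q = 5.85

Q = 5.85


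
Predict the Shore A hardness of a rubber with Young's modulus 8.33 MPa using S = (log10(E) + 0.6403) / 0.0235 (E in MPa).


log10(E) = 0.0235*S - 0.6403  =>  S = (log10(E) + 0.6403) / 0.0235
log10(8.33) = 0.920645
S = (0.920645 + 0.6403) / 0.0235 = 1.560945 / 0.0235
S = 66.4

Shore A = 66.4


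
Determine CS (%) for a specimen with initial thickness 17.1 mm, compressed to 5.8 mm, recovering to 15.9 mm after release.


CS = (t0 - recovered) / (t0 - ts) * 100
= (17.1 - 15.9) / (17.1 - 5.8) * 100
= 1.2 / 11.3 * 100
= 10.6%

10.6%


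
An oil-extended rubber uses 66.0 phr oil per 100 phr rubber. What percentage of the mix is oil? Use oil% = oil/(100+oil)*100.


Oil % = oil / (100 + oil) * 100
= 66.0 / (100 + 66.0) * 100
= 66.0 / 166.0 * 100
= 39.76%

39.76%


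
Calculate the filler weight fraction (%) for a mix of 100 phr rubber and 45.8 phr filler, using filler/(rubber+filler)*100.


Filler % = filler / (rubber + filler) * 100
= 45.8 / (100 + 45.8) * 100
= 45.8 / 145.8 * 100
= 31.41%

31.41%


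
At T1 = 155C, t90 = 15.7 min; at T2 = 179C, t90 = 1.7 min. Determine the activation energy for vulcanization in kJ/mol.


T1 = 428.15 K, T2 = 452.15 K
1/T1 - 1/T2 = 1.2397e-04
ln(t1/t2) = ln(15.7/1.7) = 2.2230
Ea = 8.314 * 2.2230 / 1.2397e-04 = 149081.2640 J/mol
Ea = 149.08 kJ/mol

149.08 kJ/mol


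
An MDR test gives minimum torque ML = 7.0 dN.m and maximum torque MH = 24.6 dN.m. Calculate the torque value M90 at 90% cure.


M90 = ML + 0.9 * (MH - ML)
M90 = 7.0 + 0.9 * (24.6 - 7.0)
M90 = 7.0 + 0.9 * 17.6
M90 = 22.84 dN.m

22.84 dN.m


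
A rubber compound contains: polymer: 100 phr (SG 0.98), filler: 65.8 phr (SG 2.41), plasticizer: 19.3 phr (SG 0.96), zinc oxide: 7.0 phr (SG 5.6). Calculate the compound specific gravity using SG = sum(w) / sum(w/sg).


Sum of weights = 192.1
Volume contributions:
  polymer: 100/0.98 = 102.0408
  filler: 65.8/2.41 = 27.3029
  plasticizer: 19.3/0.96 = 20.1042
  zinc oxide: 7.0/5.6 = 1.2500
Sum of volumes = 150.6979
SG = 192.1 / 150.6979 = 1.275

SG = 1.275


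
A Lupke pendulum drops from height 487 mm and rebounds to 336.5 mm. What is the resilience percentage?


Resilience = h_rebound / h_drop * 100
= 336.5 / 487 * 100
= 69.1%

69.1%


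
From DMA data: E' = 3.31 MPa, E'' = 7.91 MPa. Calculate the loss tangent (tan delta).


tan delta = E'' / E'
= 7.91 / 3.31
= 2.3897

tan delta = 2.3897


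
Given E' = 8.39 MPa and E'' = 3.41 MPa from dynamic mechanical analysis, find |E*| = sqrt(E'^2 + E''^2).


|E*| = sqrt(E'^2 + E''^2)
= sqrt(8.39^2 + 3.41^2)
= sqrt(70.3921 + 11.6281)
= 9.057 MPa

9.057 MPa


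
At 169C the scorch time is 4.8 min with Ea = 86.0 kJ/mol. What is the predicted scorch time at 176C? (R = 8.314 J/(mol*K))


Convert temperatures: T1 = 169 + 273.15 = 442.15 K, T2 = 176 + 273.15 = 449.15 K
ts2_new = 4.8 * exp(86000 / 8.314 * (1/449.15 - 1/442.15))
1/T2 - 1/T1 = -3.5248e-05
ts2_new = 3.33 min

3.33 min


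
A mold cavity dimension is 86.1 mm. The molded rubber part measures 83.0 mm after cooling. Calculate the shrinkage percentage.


Shrinkage = (mold - part) / mold * 100
= (86.1 - 83.0) / 86.1 * 100
= 3.1 / 86.1 * 100
= 3.6%

3.6%


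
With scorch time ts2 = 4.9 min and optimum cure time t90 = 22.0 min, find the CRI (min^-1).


CRI = 100 / (t90 - ts2)
= 100 / (22.0 - 4.9)
= 100 / 17.1
= 5.85 min^-1

5.85 min^-1


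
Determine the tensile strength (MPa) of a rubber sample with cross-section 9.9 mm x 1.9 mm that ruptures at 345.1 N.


Area = width * thickness = 9.9 * 1.9 = 18.81 mm^2
TS = force / area = 345.1 / 18.81 = 18.35 MPa

18.35 MPa


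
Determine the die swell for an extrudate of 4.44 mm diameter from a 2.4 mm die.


Die swell ratio = D_extrudate / D_die
= 4.44 / 2.4
= 1.85

Die swell = 1.85


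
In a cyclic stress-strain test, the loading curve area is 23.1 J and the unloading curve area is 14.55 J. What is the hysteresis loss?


Hysteresis loss = loading - unloading
= 23.1 - 14.55
= 8.55 J

8.55 J


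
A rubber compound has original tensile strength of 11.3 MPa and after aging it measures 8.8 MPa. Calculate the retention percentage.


Retention = aged / original * 100
= 8.8 / 11.3 * 100
= 77.9%

77.9%


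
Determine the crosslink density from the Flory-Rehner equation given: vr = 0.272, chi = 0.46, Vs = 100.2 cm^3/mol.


ln(1 - vr) = ln(1 - 0.272) = -0.3175
Numerator = -((-0.3175) + 0.272 + 0.46 * 0.272^2) = 0.0114
Denominator = 100.2 * (0.272^(1/3) - 0.272/2) = 51.2946
nu = 0.0114 / 51.2946 = 2.2267e-04 mol/cm^3

2.2267e-04 mol/cm^3


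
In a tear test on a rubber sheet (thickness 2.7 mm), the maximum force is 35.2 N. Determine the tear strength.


Tear strength = force / thickness
= 35.2 / 2.7
= 13.04 N/mm

13.04 N/mm


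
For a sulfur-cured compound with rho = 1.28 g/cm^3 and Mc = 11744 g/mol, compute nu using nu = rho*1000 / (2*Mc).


nu = rho * 1000 / (2 * Mc)
nu = 1.28 * 1000 / (2 * 11744)
nu = 1280.0 / 23488
nu = 0.0545 mol/L

0.0545 mol/L


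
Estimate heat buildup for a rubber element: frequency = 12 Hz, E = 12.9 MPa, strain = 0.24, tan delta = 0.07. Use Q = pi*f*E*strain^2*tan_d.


Q = pi * f * E * strain^2 * tan_d
= pi * 12 * 12.9 * 0.24^2 * 0.07
= pi * 12 * 12.9 * 0.0576 * 0.07
= 1.9608

Q = 1.9608


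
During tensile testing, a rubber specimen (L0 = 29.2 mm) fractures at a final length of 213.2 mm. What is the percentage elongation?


Elongation = (Lf - L0) / L0 * 100
= (213.2 - 29.2) / 29.2 * 100
= 184.0 / 29.2 * 100
= 630.1%

630.1%


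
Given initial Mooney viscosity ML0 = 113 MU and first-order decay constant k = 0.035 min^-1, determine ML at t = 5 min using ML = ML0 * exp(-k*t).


ML = ML0 * exp(-k * t)
ML = 113 * exp(-0.035 * 5)
ML = 113 * 0.8395
ML = 94.86 MU

94.86 MU


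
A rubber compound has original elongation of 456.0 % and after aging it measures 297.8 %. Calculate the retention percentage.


Retention = aged / original * 100
= 297.8 / 456.0 * 100
= 65.3%

65.3%


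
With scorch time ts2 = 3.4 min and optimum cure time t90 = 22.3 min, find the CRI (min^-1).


CRI = 100 / (t90 - ts2)
= 100 / (22.3 - 3.4)
= 100 / 18.9
= 5.29 min^-1

5.29 min^-1


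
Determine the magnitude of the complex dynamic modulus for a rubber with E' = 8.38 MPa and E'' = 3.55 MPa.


|E*| = sqrt(E'^2 + E''^2)
= sqrt(8.38^2 + 3.55^2)
= sqrt(70.2244 + 12.6025)
= 9.101 MPa

9.101 MPa


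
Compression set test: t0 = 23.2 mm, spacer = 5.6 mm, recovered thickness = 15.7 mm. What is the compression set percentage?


CS = (t0 - recovered) / (t0 - ts) * 100
= (23.2 - 15.7) / (23.2 - 5.6) * 100
= 7.5 / 17.6 * 100
= 42.6%

42.6%


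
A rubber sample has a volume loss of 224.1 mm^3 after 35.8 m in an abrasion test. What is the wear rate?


Rate = volume_loss / distance
= 224.1 / 35.8
= 6.26 mm^3/m

6.26 mm^3/m


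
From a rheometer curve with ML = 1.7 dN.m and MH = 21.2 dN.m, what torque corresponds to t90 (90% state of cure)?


M90 = ML + 0.9 * (MH - ML)
M90 = 1.7 + 0.9 * (21.2 - 1.7)
M90 = 1.7 + 0.9 * 19.5
M90 = 19.25 dN.m

19.25 dN.m


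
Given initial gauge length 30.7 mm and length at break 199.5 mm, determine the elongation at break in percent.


Elongation = (Lf - L0) / L0 * 100
= (199.5 - 30.7) / 30.7 * 100
= 168.8 / 30.7 * 100
= 549.8%

549.8%


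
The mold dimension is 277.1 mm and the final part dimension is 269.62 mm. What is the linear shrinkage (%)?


Shrinkage = (mold - part) / mold * 100
= (277.1 - 269.62) / 277.1 * 100
= 7.48 / 277.1 * 100
= 2.7%

2.7%


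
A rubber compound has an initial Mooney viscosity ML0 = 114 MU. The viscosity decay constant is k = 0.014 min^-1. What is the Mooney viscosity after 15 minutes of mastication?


ML = ML0 * exp(-k * t)
ML = 114 * exp(-0.014 * 15)
ML = 114 * 0.8106
ML = 92.41 MU

92.41 MU


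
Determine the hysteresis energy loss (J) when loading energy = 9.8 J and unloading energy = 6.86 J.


Hysteresis loss = loading - unloading
= 9.8 - 6.86
= 2.94 J

2.94 J


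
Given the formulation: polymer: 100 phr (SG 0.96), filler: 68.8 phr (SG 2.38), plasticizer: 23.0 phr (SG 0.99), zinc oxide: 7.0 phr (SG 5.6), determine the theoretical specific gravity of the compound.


Sum of weights = 198.8
Volume contributions:
  polymer: 100/0.96 = 104.1667
  filler: 68.8/2.38 = 28.9076
  plasticizer: 23.0/0.99 = 23.2323
  zinc oxide: 7.0/5.6 = 1.2500
Sum of volumes = 157.5566
SG = 198.8 / 157.5566 = 1.262

SG = 1.262


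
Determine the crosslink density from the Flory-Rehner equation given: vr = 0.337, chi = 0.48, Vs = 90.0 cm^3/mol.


ln(1 - vr) = ln(1 - 0.337) = -0.4110
Numerator = -((-0.4110) + 0.337 + 0.48 * 0.337^2) = 0.0195
Denominator = 90.0 * (0.337^(1/3) - 0.337/2) = 47.4655
nu = 0.0195 / 47.4655 = 4.1013e-04 mol/cm^3

4.1013e-04 mol/cm^3


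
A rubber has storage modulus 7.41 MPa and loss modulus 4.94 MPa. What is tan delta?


tan delta = E'' / E'
= 4.94 / 7.41
= 0.6667

tan delta = 0.6667


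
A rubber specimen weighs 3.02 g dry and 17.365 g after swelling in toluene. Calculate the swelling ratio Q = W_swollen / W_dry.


Q = W_swollen / W_dry
Q = 17.365 / 3.02
Q = 5.75

Q = 5.75


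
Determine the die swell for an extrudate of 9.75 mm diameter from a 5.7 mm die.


Die swell ratio = D_extrudate / D_die
= 9.75 / 5.7
= 1.711

Die swell = 1.711


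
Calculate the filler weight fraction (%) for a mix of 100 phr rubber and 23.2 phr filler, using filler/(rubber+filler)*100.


Filler % = filler / (rubber + filler) * 100
= 23.2 / (100 + 23.2) * 100
= 23.2 / 123.2 * 100
= 18.83%

18.83%


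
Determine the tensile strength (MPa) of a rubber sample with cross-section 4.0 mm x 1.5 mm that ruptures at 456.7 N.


Area = width * thickness = 4.0 * 1.5 = 6.0 mm^2
TS = force / area = 456.7 / 6.0 = 76.12 MPa

76.12 MPa


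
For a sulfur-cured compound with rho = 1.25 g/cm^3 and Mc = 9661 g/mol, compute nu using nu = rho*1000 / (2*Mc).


nu = rho * 1000 / (2 * Mc)
nu = 1.25 * 1000 / (2 * 9661)
nu = 1250.0 / 19322
nu = 0.0647 mol/L

0.0647 mol/L


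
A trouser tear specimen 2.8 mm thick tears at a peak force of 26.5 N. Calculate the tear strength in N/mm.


Tear strength = force / thickness
= 26.5 / 2.8
= 9.46 N/mm

9.46 N/mm


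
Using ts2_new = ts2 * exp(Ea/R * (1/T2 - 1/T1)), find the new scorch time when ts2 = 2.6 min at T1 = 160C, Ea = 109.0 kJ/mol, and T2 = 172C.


Convert temperatures: T1 = 160 + 273.15 = 433.15 K, T2 = 172 + 273.15 = 445.15 K
ts2_new = 2.6 * exp(109000 / 8.314 * (1/445.15 - 1/433.15))
1/T2 - 1/T1 = -6.2235e-05
ts2_new = 1.15 min

1.15 min


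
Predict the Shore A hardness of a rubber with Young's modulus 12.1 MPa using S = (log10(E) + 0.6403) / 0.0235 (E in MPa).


log10(E) = 0.0235*S - 0.6403  =>  S = (log10(E) + 0.6403) / 0.0235
log10(12.1) = 1.082785
S = (1.082785 + 0.6403) / 0.0235 = 1.723085 / 0.0235
S = 73.3

Shore A = 73.3


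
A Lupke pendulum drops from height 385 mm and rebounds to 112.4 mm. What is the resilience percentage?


Resilience = h_rebound / h_drop * 100
= 112.4 / 385 * 100
= 29.2%

29.2%


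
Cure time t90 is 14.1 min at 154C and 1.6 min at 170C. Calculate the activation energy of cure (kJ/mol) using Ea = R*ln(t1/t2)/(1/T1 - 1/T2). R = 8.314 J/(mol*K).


T1 = 427.15 K, T2 = 443.15 K
1/T1 - 1/T2 = 8.4526e-05
ln(t1/t2) = ln(14.1/1.6) = 2.1762
Ea = 8.314 * 2.1762 / 8.4526e-05 = 214049.5179 J/mol
Ea = 214.05 kJ/mol

214.05 kJ/mol


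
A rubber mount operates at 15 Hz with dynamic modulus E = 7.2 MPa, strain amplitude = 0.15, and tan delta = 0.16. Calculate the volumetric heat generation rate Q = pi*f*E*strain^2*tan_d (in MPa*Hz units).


Q = pi * f * E * strain^2 * tan_d
= pi * 15 * 7.2 * 0.15^2 * 0.16
= pi * 15 * 7.2 * 0.0225 * 0.16
= 1.2215

Q = 1.2215


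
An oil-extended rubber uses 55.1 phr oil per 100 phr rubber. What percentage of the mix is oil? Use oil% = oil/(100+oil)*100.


Oil % = oil / (100 + oil) * 100
= 55.1 / (100 + 55.1) * 100
= 55.1 / 155.1 * 100
= 35.53%

35.53%


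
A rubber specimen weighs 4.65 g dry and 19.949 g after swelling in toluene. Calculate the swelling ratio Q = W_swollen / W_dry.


Q = W_swollen / W_dry
Q = 19.949 / 4.65
Q = 4.29

Q = 4.29


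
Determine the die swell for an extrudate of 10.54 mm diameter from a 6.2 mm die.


Die swell ratio = D_extrudate / D_die
= 10.54 / 6.2
= 1.7

Die swell = 1.7


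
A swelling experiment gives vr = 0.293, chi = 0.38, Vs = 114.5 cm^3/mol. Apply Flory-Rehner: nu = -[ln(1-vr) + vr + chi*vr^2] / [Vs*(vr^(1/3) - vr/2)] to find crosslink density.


ln(1 - vr) = ln(1 - 0.293) = -0.3467
Numerator = -((-0.3467) + 0.293 + 0.38 * 0.293^2) = 0.0211
Denominator = 114.5 * (0.293^(1/3) - 0.293/2) = 59.2750
nu = 0.0211 / 59.2750 = 3.5600e-04 mol/cm^3

3.5600e-04 mol/cm^3


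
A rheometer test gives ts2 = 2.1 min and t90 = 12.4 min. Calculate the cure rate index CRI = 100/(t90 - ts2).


CRI = 100 / (t90 - ts2)
= 100 / (12.4 - 2.1)
= 100 / 10.3
= 9.71 min^-1

9.71 min^-1


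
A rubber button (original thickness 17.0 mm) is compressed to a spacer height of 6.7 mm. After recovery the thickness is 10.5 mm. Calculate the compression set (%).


CS = (t0 - recovered) / (t0 - ts) * 100
= (17.0 - 10.5) / (17.0 - 6.7) * 100
= 6.5 / 10.3 * 100
= 63.1%

63.1%


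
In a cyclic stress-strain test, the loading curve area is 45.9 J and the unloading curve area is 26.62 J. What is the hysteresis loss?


Hysteresis loss = loading - unloading
= 45.9 - 26.62
= 19.28 J

19.28 J


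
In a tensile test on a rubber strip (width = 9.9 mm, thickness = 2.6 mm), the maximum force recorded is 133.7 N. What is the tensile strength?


Area = width * thickness = 9.9 * 2.6 = 25.74 mm^2
TS = force / area = 133.7 / 25.74 = 5.19 MPa

5.19 MPa


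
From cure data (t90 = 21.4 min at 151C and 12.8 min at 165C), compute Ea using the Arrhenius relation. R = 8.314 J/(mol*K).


T1 = 424.15 K, T2 = 438.15 K
1/T1 - 1/T2 = 7.5333e-05
ln(t1/t2) = ln(21.4/12.8) = 0.5139
Ea = 8.314 * 0.5139 / 7.5333e-05 = 56720.6961 J/mol
Ea = 56.72 kJ/mol

56.72 kJ/mol


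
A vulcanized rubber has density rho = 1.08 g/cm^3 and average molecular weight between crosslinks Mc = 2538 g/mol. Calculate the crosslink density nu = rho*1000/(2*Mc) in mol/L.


nu = rho * 1000 / (2 * Mc)
nu = 1.08 * 1000 / (2 * 2538)
nu = 1080.0 / 5076
nu = 0.2128 mol/L

0.2128 mol/L


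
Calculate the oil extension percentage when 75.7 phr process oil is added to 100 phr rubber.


Oil % = oil / (100 + oil) * 100
= 75.7 / (100 + 75.7) * 100
= 75.7 / 175.7 * 100
= 43.08%

43.08%


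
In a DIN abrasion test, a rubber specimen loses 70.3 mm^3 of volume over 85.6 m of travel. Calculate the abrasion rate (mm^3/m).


Rate = volume_loss / distance
= 70.3 / 85.6
= 0.821 mm^3/m

0.821 mm^3/m


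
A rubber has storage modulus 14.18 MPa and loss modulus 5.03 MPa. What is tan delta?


tan delta = E'' / E'
= 5.03 / 14.18
= 0.3547

tan delta = 0.3547


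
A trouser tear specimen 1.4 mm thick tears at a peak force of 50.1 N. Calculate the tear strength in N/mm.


Tear strength = force / thickness
= 50.1 / 1.4
= 35.79 N/mm

35.79 N/mm


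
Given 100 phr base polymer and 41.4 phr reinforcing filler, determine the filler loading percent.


Filler % = filler / (rubber + filler) * 100
= 41.4 / (100 + 41.4) * 100
= 41.4 / 141.4 * 100
= 29.28%

29.28%


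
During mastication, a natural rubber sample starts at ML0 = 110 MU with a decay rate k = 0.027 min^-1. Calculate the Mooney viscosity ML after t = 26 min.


ML = ML0 * exp(-k * t)
ML = 110 * exp(-0.027 * 26)
ML = 110 * 0.4956
ML = 54.52 MU

54.52 MU


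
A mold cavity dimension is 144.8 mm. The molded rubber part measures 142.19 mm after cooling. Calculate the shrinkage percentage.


Shrinkage = (mold - part) / mold * 100
= (144.8 - 142.19) / 144.8 * 100
= 2.61 / 144.8 * 100
= 1.8%

1.8%


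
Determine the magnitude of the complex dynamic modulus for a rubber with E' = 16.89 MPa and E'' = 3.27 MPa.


|E*| = sqrt(E'^2 + E''^2)
= sqrt(16.89^2 + 3.27^2)
= sqrt(285.2721 + 10.6929)
= 17.204 MPa

17.204 MPa


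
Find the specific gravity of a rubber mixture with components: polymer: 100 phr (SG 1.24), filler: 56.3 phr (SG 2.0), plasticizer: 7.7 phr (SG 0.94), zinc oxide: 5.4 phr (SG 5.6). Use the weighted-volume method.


Sum of weights = 169.4
Volume contributions:
  polymer: 100/1.24 = 80.6452
  filler: 56.3/2.0 = 28.1500
  plasticizer: 7.7/0.94 = 8.1915
  zinc oxide: 5.4/5.6 = 0.9643
Sum of volumes = 117.9509
SG = 169.4 / 117.9509 = 1.436

SG = 1.436


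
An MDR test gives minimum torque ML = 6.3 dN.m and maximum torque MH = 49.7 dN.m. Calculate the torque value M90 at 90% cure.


M90 = ML + 0.9 * (MH - ML)
M90 = 6.3 + 0.9 * (49.7 - 6.3)
M90 = 6.3 + 0.9 * 43.4
M90 = 45.36 dN.m

45.36 dN.m


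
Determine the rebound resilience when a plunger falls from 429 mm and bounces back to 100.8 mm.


Resilience = h_rebound / h_drop * 100
= 100.8 / 429 * 100
= 23.5%

23.5%


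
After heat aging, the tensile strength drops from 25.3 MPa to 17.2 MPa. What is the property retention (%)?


Retention = aged / original * 100
= 17.2 / 25.3 * 100
= 68.0%

68.0%


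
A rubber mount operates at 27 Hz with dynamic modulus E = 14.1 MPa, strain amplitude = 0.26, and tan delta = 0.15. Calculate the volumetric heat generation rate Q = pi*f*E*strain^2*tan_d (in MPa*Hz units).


Q = pi * f * E * strain^2 * tan_d
= pi * 27 * 14.1 * 0.26^2 * 0.15
= pi * 27 * 14.1 * 0.0676 * 0.15
= 12.1275

Q = 12.1275


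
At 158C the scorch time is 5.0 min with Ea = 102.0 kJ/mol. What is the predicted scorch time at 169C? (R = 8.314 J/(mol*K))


Convert temperatures: T1 = 158 + 273.15 = 431.15 K, T2 = 169 + 273.15 = 442.15 K
ts2_new = 5.0 * exp(102000 / 8.314 * (1/442.15 - 1/431.15))
1/T2 - 1/T1 = -5.7703e-05
ts2_new = 2.46 min

2.46 min


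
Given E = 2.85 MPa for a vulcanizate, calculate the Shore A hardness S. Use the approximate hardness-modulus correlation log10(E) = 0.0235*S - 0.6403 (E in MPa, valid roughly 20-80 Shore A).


log10(E) = 0.0235*S - 0.6403  =>  S = (log10(E) + 0.6403) / 0.0235
log10(2.85) = 0.454845
S = (0.454845 + 0.6403) / 0.0235 = 1.095145 / 0.0235
S = 46.6

Shore A = 46.6


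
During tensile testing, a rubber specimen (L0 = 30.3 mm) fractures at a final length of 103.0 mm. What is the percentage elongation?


Elongation = (Lf - L0) / L0 * 100
= (103.0 - 30.3) / 30.3 * 100
= 72.7 / 30.3 * 100
= 239.9%

239.9%


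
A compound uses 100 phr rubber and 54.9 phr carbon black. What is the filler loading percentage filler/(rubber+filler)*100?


Filler % = filler / (rubber + filler) * 100
= 54.9 / (100 + 54.9) * 100
= 54.9 / 154.9 * 100
= 35.44%

35.44%


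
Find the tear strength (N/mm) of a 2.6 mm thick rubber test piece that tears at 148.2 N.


Tear strength = force / thickness
= 148.2 / 2.6
= 57.0 N/mm

57.0 N/mm


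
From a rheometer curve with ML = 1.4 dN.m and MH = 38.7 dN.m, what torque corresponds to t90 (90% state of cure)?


M90 = ML + 0.9 * (MH - ML)
M90 = 1.4 + 0.9 * (38.7 - 1.4)
M90 = 1.4 + 0.9 * 37.3
M90 = 34.97 dN.m

34.97 dN.m


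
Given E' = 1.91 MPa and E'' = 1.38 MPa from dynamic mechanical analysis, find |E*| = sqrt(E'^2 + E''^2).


|E*| = sqrt(E'^2 + E''^2)
= sqrt(1.91^2 + 1.38^2)
= sqrt(3.6481 + 1.9044)
= 2.356 MPa

2.356 MPa


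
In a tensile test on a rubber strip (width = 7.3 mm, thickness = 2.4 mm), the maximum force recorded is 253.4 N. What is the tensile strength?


Area = width * thickness = 7.3 * 2.4 = 17.52 mm^2
TS = force / area = 253.4 / 17.52 = 14.46 MPa

14.46 MPa


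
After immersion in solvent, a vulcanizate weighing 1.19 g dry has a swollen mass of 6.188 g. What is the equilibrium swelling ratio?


Q = W_swollen / W_dry
Q = 6.188 / 1.19
Q = 5.2

Q = 5.2


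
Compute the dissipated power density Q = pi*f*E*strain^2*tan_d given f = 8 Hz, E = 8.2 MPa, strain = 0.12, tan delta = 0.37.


Q = pi * f * E * strain^2 * tan_d
= pi * 8 * 8.2 * 0.12^2 * 0.37
= pi * 8 * 8.2 * 0.0144 * 0.37
= 1.0980

Q = 1.0980


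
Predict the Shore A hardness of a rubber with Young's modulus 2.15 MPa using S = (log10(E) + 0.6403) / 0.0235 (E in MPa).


log10(E) = 0.0235*S - 0.6403  =>  S = (log10(E) + 0.6403) / 0.0235
log10(2.15) = 0.332438
S = (0.332438 + 0.6403) / 0.0235 = 0.972738 / 0.0235
S = 41.4

Shore A = 41.4


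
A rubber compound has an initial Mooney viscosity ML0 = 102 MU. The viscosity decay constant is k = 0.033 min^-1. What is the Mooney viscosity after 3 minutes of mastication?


ML = ML0 * exp(-k * t)
ML = 102 * exp(-0.033 * 3)
ML = 102 * 0.9057
ML = 92.39 MU

92.39 MU


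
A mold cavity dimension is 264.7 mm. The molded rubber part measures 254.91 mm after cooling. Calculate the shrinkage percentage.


Shrinkage = (mold - part) / mold * 100
= (264.7 - 254.91) / 264.7 * 100
= 9.79 / 264.7 * 100
= 3.7%

3.7%


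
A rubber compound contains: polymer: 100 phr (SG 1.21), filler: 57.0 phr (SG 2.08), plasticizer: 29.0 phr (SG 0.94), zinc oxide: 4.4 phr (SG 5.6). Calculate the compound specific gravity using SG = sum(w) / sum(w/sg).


Sum of weights = 190.4
Volume contributions:
  polymer: 100/1.21 = 82.6446
  filler: 57.0/2.08 = 27.4038
  plasticizer: 29.0/0.94 = 30.8511
  zinc oxide: 4.4/5.6 = 0.7857
Sum of volumes = 141.6853
SG = 190.4 / 141.6853 = 1.344

SG = 1.344


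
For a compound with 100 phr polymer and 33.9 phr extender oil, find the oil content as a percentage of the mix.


Oil % = oil / (100 + oil) * 100
= 33.9 / (100 + 33.9) * 100
= 33.9 / 133.9 * 100
= 25.32%

25.32%


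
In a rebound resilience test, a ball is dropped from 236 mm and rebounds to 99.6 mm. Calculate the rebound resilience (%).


Resilience = h_rebound / h_drop * 100
= 99.6 / 236 * 100
= 42.2%

42.2%


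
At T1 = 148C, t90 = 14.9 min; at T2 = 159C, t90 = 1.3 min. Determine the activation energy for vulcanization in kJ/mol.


T1 = 421.15 K, T2 = 432.15 K
1/T1 - 1/T2 = 6.0440e-05
ln(t1/t2) = ln(14.9/1.3) = 2.4390
Ea = 8.314 * 2.4390 / 6.0440e-05 = 335505.7088 J/mol
Ea = 335.51 kJ/mol

335.51 kJ/mol


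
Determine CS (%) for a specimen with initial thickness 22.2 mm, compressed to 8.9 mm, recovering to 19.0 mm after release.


CS = (t0 - recovered) / (t0 - ts) * 100
= (22.2 - 19.0) / (22.2 - 8.9) * 100
= 3.2 / 13.3 * 100
= 24.1%

24.1%


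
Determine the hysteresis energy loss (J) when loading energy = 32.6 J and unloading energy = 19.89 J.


Hysteresis loss = loading - unloading
= 32.6 - 19.89
= 12.71 J

12.71 J


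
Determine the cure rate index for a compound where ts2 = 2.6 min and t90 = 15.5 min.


CRI = 100 / (t90 - ts2)
= 100 / (15.5 - 2.6)
= 100 / 12.9
= 7.75 min^-1

7.75 min^-1


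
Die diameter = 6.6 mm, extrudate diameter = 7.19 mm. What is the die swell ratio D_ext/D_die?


Die swell ratio = D_extrudate / D_die
= 7.19 / 6.6
= 1.089

Die swell = 1.089


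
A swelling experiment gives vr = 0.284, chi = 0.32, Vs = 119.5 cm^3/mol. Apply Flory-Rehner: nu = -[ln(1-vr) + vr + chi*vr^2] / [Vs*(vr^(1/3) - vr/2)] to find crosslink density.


ln(1 - vr) = ln(1 - 0.284) = -0.3341
Numerator = -((-0.3341) + 0.284 + 0.32 * 0.284^2) = 0.0243
Denominator = 119.5 * (0.284^(1/3) - 0.284/2) = 61.5800
nu = 0.0243 / 61.5800 = 3.9404e-04 mol/cm^3

3.9404e-04 mol/cm^3


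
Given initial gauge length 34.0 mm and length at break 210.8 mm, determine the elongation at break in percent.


Elongation = (Lf - L0) / L0 * 100
= (210.8 - 34.0) / 34.0 * 100
= 176.8 / 34.0 * 100
= 520.0%

520.0%


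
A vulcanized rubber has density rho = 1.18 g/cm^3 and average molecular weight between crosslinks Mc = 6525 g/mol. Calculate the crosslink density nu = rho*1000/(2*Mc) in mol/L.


nu = rho * 1000 / (2 * Mc)
nu = 1.18 * 1000 / (2 * 6525)
nu = 1180.0 / 13050
nu = 0.0904 mol/L

0.0904 mol/L


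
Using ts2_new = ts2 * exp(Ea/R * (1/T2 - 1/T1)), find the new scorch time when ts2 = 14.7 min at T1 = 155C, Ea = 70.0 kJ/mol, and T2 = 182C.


Convert temperatures: T1 = 155 + 273.15 = 428.15 K, T2 = 182 + 273.15 = 455.15 K
ts2_new = 14.7 * exp(70000 / 8.314 * (1/455.15 - 1/428.15))
1/T2 - 1/T1 = -1.3855e-04
ts2_new = 4.58 min

4.58 min


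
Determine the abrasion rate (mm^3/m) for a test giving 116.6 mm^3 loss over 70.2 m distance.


Rate = volume_loss / distance
= 116.6 / 70.2
= 1.661 mm^3/m

1.661 mm^3/m


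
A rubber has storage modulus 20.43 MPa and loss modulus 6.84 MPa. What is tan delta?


tan delta = E'' / E'
= 6.84 / 20.43
= 0.3348

tan delta = 0.3348


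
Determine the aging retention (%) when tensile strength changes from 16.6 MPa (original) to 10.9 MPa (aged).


Retention = aged / original * 100
= 10.9 / 16.6 * 100
= 65.7%

65.7%


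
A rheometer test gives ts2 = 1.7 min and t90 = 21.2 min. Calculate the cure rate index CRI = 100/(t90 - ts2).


CRI = 100 / (t90 - ts2)
= 100 / (21.2 - 1.7)
= 100 / 19.5
= 5.13 min^-1

5.13 min^-1


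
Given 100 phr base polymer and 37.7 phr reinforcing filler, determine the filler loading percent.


Filler % = filler / (rubber + filler) * 100
= 37.7 / (100 + 37.7) * 100
= 37.7 / 137.7 * 100
= 27.38%

27.38%


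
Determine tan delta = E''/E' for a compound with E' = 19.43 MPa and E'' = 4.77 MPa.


tan delta = E'' / E'
= 4.77 / 19.43
= 0.2455

tan delta = 0.2455


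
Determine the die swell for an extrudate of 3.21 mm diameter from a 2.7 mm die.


Die swell ratio = D_extrudate / D_die
= 3.21 / 2.7
= 1.189

Die swell = 1.189


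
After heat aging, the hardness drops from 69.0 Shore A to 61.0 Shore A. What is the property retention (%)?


Retention = aged / original * 100
= 61.0 / 69.0 * 100
= 88.4%

88.4%


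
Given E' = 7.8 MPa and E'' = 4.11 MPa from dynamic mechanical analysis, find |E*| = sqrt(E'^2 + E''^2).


|E*| = sqrt(E'^2 + E''^2)
= sqrt(7.8^2 + 4.11^2)
= sqrt(60.8400 + 16.8921)
= 8.817 MPa

8.817 MPa


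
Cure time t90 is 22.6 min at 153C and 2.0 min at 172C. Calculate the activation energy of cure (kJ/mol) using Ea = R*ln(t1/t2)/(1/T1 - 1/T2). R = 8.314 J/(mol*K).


T1 = 426.15 K, T2 = 445.15 K
1/T1 - 1/T2 = 1.0016e-04
ln(t1/t2) = ln(22.6/2.0) = 2.4248
Ea = 8.314 * 2.4248 / 1.0016e-04 = 201280.4994 J/mol
Ea = 201.28 kJ/mol

201.28 kJ/mol


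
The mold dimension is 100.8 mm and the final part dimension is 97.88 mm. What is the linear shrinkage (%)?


Shrinkage = (mold - part) / mold * 100
= (100.8 - 97.88) / 100.8 * 100
= 2.92 / 100.8 * 100
= 2.9%

2.9%


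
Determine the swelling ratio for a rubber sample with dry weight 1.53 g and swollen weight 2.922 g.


Q = W_swollen / W_dry
Q = 2.922 / 1.53
Q = 1.91

Q = 1.91


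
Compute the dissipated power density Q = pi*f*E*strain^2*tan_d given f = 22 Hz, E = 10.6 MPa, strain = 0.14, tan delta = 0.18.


Q = pi * f * E * strain^2 * tan_d
= pi * 22 * 10.6 * 0.14^2 * 0.18
= pi * 22 * 10.6 * 0.0196 * 0.18
= 2.5847

Q = 2.5847


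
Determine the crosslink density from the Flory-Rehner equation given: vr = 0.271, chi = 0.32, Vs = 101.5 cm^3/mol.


ln(1 - vr) = ln(1 - 0.271) = -0.3161
Numerator = -((-0.3161) + 0.271 + 0.32 * 0.271^2) = 0.0216
Denominator = 101.5 * (0.271^(1/3) - 0.271/2) = 51.9302
nu = 0.0216 / 51.9302 = 4.1557e-04 mol/cm^3

4.1557e-04 mol/cm^3


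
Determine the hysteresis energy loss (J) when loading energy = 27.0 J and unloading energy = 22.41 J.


Hysteresis loss = loading - unloading
= 27.0 - 22.41
= 4.59 J

4.59 J


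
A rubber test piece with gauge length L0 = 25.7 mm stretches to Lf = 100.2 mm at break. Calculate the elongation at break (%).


Elongation = (Lf - L0) / L0 * 100
= (100.2 - 25.7) / 25.7 * 100
= 74.5 / 25.7 * 100
= 289.9%

289.9%


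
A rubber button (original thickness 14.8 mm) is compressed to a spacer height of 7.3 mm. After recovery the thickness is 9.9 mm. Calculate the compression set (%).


CS = (t0 - recovered) / (t0 - ts) * 100
= (14.8 - 9.9) / (14.8 - 7.3) * 100
= 4.9 / 7.5 * 100
= 65.3%

65.3%


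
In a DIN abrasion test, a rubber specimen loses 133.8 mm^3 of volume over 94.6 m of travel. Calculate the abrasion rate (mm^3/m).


Rate = volume_loss / distance
= 133.8 / 94.6
= 1.414 mm^3/m

1.414 mm^3/m


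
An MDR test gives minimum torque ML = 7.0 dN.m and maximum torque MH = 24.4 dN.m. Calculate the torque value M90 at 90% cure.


M90 = ML + 0.9 * (MH - ML)
M90 = 7.0 + 0.9 * (24.4 - 7.0)
M90 = 7.0 + 0.9 * 17.4
M90 = 22.66 dN.m

22.66 dN.m


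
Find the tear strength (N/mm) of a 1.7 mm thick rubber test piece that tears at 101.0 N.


Tear strength = force / thickness
= 101.0 / 1.7
= 59.41 N/mm

59.41 N/mm


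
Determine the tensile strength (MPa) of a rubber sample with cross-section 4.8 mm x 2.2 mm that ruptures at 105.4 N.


Area = width * thickness = 4.8 * 2.2 = 10.56 mm^2
TS = force / area = 105.4 / 10.56 = 9.98 MPa

9.98 MPa


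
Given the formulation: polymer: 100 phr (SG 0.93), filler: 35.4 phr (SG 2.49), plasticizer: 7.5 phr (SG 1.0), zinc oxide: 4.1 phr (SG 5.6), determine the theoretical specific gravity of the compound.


Sum of weights = 147.0
Volume contributions:
  polymer: 100/0.93 = 107.5269
  filler: 35.4/2.49 = 14.2169
  plasticizer: 7.5/1.0 = 7.5000
  zinc oxide: 4.1/5.6 = 0.7321
Sum of volumes = 129.9759
SG = 147.0 / 129.9759 = 1.131

SG = 1.131


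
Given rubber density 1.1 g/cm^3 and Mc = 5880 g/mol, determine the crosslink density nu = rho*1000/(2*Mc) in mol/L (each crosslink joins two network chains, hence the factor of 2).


nu = rho * 1000 / (2 * Mc)
nu = 1.1 * 1000 / (2 * 5880)
nu = 1100.0 / 11760
nu = 0.0935 mol/L

0.0935 mol/L


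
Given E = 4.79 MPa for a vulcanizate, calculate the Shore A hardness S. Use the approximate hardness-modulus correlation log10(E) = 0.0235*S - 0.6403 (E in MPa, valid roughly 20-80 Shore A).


log10(E) = 0.0235*S - 0.6403  =>  S = (log10(E) + 0.6403) / 0.0235
log10(4.79) = 0.680336
S = (0.680336 + 0.6403) / 0.0235 = 1.320636 / 0.0235
S = 56.2

Shore A = 56.2


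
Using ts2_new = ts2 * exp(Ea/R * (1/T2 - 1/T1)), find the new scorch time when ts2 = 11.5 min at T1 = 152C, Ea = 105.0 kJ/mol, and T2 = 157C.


Convert temperatures: T1 = 152 + 273.15 = 425.15 K, T2 = 157 + 273.15 = 430.15 K
ts2_new = 11.5 * exp(105000 / 8.314 * (1/430.15 - 1/425.15))
1/T2 - 1/T1 = -2.7341e-05
ts2_new = 8.14 min

8.14 min


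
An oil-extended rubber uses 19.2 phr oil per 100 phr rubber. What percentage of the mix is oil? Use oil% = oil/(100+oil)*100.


Oil % = oil / (100 + oil) * 100
= 19.2 / (100 + 19.2) * 100
= 19.2 / 119.2 * 100
= 16.11%

16.11%


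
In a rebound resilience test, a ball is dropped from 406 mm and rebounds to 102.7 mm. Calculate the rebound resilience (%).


Resilience = h_rebound / h_drop * 100
= 102.7 / 406 * 100
= 25.3%

25.3%


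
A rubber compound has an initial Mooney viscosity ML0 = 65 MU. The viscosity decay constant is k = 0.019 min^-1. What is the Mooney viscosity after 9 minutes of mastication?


ML = ML0 * exp(-k * t)
ML = 65 * exp(-0.019 * 9)
ML = 65 * 0.8428
ML = 54.78 MU

54.78 MU


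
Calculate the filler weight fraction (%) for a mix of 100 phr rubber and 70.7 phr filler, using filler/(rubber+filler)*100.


Filler % = filler / (rubber + filler) * 100
= 70.7 / (100 + 70.7) * 100
= 70.7 / 170.7 * 100
= 41.42%

41.42%


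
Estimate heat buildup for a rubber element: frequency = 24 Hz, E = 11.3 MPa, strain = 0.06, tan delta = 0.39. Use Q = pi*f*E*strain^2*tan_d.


Q = pi * f * E * strain^2 * tan_d
= pi * 24 * 11.3 * 0.06^2 * 0.39
= pi * 24 * 11.3 * 0.0036 * 0.39
= 1.1962

Q = 1.1962


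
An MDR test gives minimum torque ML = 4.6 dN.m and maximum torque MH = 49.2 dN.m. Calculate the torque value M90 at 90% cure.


M90 = ML + 0.9 * (MH - ML)
M90 = 4.6 + 0.9 * (49.2 - 4.6)
M90 = 4.6 + 0.9 * 44.6
M90 = 44.74 dN.m

44.74 dN.m


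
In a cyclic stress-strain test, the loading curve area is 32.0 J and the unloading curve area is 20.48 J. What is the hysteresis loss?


Hysteresis loss = loading - unloading
= 32.0 - 20.48
= 11.52 J

11.52 J


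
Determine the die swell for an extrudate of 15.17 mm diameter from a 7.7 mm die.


Die swell ratio = D_extrudate / D_die
= 15.17 / 7.7
= 1.97

Die swell = 1.97


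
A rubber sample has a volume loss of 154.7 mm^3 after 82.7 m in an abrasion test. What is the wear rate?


Rate = volume_loss / distance
= 154.7 / 82.7
= 1.871 mm^3/m

1.871 mm^3/m


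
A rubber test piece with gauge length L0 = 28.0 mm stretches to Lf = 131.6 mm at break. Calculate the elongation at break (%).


Elongation = (Lf - L0) / L0 * 100
= (131.6 - 28.0) / 28.0 * 100
= 103.6 / 28.0 * 100
= 370.0%

370.0%


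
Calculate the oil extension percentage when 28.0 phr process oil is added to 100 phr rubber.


Oil % = oil / (100 + oil) * 100
= 28.0 / (100 + 28.0) * 100
= 28.0 / 128.0 * 100
= 21.88%

21.88%


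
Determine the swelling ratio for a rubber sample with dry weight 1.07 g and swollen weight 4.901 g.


Q = W_swollen / W_dry
Q = 4.901 / 1.07
Q = 4.58

Q = 4.58


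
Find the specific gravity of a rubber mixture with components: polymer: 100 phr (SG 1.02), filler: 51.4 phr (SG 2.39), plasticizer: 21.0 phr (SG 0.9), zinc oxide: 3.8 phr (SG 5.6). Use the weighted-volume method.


Sum of weights = 176.2
Volume contributions:
  polymer: 100/1.02 = 98.0392
  filler: 51.4/2.39 = 21.5063
  plasticizer: 21.0/0.9 = 23.3333
  zinc oxide: 3.8/5.6 = 0.6786
Sum of volumes = 143.5574
SG = 176.2 / 143.5574 = 1.227

SG = 1.227


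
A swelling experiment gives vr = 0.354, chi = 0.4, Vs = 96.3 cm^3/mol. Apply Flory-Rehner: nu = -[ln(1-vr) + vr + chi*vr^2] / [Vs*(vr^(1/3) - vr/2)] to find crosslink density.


ln(1 - vr) = ln(1 - 0.354) = -0.4370
Numerator = -((-0.4370) + 0.354 + 0.4 * 0.354^2) = 0.0328
Denominator = 96.3 * (0.354^(1/3) - 0.354/2) = 51.0779
nu = 0.0328 / 51.0779 = 6.4273e-04 mol/cm^3

6.4273e-04 mol/cm^3


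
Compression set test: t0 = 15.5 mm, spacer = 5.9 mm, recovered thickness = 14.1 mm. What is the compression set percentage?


CS = (t0 - recovered) / (t0 - ts) * 100
= (15.5 - 14.1) / (15.5 - 5.9) * 100
= 1.4 / 9.6 * 100
= 14.6%

14.6%


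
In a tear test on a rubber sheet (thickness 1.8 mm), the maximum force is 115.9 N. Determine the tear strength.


Tear strength = force / thickness
= 115.9 / 1.8
= 64.39 N/mm

64.39 N/mm


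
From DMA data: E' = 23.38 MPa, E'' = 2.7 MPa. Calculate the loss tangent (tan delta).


tan delta = E'' / E'
= 2.7 / 23.38
= 0.1155

tan delta = 0.1155


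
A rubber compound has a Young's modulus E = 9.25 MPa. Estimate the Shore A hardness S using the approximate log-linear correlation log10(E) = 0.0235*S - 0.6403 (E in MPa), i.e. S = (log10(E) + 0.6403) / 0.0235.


log10(E) = 0.0235*S - 0.6403  =>  S = (log10(E) + 0.6403) / 0.0235
log10(9.25) = 0.966142
S = (0.966142 + 0.6403) / 0.0235 = 1.606442 / 0.0235
S = 68.4

Shore A = 68.4


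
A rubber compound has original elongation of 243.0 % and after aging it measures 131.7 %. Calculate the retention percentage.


Retention = aged / original * 100
= 131.7 / 243.0 * 100
= 54.2%

54.2%


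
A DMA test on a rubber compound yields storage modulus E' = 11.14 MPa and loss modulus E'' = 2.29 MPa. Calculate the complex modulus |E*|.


|E*| = sqrt(E'^2 + E''^2)
= sqrt(11.14^2 + 2.29^2)
= sqrt(124.0996 + 5.2441)
= 11.373 MPa

11.373 MPa


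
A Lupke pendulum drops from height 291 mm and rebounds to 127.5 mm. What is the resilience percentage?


Resilience = h_rebound / h_drop * 100
= 127.5 / 291 * 100
= 43.8%

43.8%


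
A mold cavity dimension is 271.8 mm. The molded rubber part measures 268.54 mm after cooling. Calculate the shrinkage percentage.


Shrinkage = (mold - part) / mold * 100
= (271.8 - 268.54) / 271.8 * 100
= 3.26 / 271.8 * 100
= 1.2%

1.2%


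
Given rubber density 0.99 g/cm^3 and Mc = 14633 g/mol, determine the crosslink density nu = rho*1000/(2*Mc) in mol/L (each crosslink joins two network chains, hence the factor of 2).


nu = rho * 1000 / (2 * Mc)
nu = 0.99 * 1000 / (2 * 14633)
nu = 990.0 / 29266
nu = 0.0338 mol/L

0.0338 mol/L


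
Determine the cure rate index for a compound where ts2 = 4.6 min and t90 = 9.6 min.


CRI = 100 / (t90 - ts2)
= 100 / (9.6 - 4.6)
= 100 / 5.0
= 20.0 min^-1

20.0 min^-1


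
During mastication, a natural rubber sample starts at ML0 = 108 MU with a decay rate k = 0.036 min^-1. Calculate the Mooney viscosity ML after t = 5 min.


ML = ML0 * exp(-k * t)
ML = 108 * exp(-0.036 * 5)
ML = 108 * 0.8353
ML = 90.21 MU

90.21 MU


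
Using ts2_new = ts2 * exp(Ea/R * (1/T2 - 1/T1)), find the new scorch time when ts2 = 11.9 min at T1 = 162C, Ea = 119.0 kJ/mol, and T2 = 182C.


Convert temperatures: T1 = 162 + 273.15 = 435.15 K, T2 = 182 + 273.15 = 455.15 K
ts2_new = 11.9 * exp(119000 / 8.314 * (1/455.15 - 1/435.15))
1/T2 - 1/T1 = -1.0098e-04
ts2_new = 2.8 min

2.8 min


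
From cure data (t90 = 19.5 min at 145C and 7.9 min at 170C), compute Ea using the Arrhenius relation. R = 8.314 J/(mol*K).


T1 = 418.15 K, T2 = 443.15 K
1/T1 - 1/T2 = 1.3491e-04
ln(t1/t2) = ln(19.5/7.9) = 0.9036
Ea = 8.314 * 0.9036 / 1.3491e-04 = 55680.8526 J/mol
Ea = 55.68 kJ/mol

55.68 kJ/mol


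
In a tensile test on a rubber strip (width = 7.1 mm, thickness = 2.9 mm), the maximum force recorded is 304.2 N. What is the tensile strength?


Area = width * thickness = 7.1 * 2.9 = 20.59 mm^2
TS = force / area = 304.2 / 20.59 = 14.77 MPa

14.77 MPa


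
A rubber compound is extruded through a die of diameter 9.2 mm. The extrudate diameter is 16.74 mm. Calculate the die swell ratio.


Die swell ratio = D_extrudate / D_die
= 16.74 / 9.2
= 1.82

Die swell = 1.82


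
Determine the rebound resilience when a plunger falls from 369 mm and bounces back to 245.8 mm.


Resilience = h_rebound / h_drop * 100
= 245.8 / 369 * 100
= 66.6%

66.6%


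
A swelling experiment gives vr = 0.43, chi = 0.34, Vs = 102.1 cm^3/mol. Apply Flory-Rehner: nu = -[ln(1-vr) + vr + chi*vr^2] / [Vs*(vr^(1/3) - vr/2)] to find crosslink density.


ln(1 - vr) = ln(1 - 0.43) = -0.5621
Numerator = -((-0.5621) + 0.43 + 0.34 * 0.43^2) = 0.0693
Denominator = 102.1 * (0.43^(1/3) - 0.43/2) = 55.1120
nu = 0.0693 / 55.1120 = 0.0013 mol/cm^3

0.0013 mol/cm^3


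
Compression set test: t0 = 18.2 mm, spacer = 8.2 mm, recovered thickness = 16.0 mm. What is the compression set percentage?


CS = (t0 - recovered) / (t0 - ts) * 100
= (18.2 - 16.0) / (18.2 - 8.2) * 100
= 2.2 / 10.0 * 100
= 22.0%

22.0%


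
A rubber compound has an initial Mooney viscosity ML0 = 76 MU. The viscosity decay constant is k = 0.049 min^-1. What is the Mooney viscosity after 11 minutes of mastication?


ML = ML0 * exp(-k * t)
ML = 76 * exp(-0.049 * 11)
ML = 76 * 0.5833
ML = 44.33 MU

44.33 MU


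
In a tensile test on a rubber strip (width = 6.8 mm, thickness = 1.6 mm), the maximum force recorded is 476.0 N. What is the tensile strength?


Area = width * thickness = 6.8 * 1.6 = 10.88 mm^2
TS = force / area = 476.0 / 10.88 = 43.75 MPa

43.75 MPa


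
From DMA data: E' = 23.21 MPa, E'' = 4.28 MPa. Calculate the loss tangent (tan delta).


tan delta = E'' / E'
= 4.28 / 23.21
= 0.1844

tan delta = 0.1844


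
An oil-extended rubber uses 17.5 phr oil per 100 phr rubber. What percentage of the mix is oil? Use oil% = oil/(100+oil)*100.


Oil % = oil / (100 + oil) * 100
= 17.5 / (100 + 17.5) * 100
= 17.5 / 117.5 * 100
= 14.89%

14.89%


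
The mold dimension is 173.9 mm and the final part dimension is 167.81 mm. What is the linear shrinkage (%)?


Shrinkage = (mold - part) / mold * 100
= (173.9 - 167.81) / 173.9 * 100
= 6.09 / 173.9 * 100
= 3.5%

3.5%
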